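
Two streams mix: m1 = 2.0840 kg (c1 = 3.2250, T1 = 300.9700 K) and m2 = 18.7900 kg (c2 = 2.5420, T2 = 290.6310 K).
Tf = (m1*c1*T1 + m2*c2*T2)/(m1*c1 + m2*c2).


num = 15904.5407
den = 54.4851
Tf = 291.9063 K

291.9063 K


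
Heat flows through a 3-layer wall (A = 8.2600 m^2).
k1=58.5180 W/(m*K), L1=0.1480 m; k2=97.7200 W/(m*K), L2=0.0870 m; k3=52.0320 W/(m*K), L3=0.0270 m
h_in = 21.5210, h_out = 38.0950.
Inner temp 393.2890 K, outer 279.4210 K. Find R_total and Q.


R_conv_in = 1/(21.5210*8.2600) = 0.0056
R_1 = 0.1480/(58.5180*8.2600) = 0.0003
R_2 = 0.0870/(97.7200*8.2600) = 0.0001
R_3 = 0.0270/(52.0320*8.2600) = 6.2822e-05
R_conv_out = 1/(38.0950*8.2600) = 0.0032
R_total = 0.0093 K/W
Q = 113.8680 / 0.0093 = 12269.9460 W

R_total = 0.0093 K/W, Q = 12269.9460 W


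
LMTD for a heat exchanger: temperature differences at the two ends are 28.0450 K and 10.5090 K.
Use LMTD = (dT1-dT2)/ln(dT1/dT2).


dT1/dT2 = 2.6687
ln(dT1/dT2) = 0.9816
LMTD = 17.5360 / 0.9816 = 17.8651 K

17.8651 K


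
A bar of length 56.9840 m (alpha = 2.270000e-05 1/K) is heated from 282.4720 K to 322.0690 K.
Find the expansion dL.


dT = 39.5970 K
dL = 2.270000e-05 * 56.9840 * 39.5970 = 0.051220 m
L_final = 57.035220 m

dL = 0.051220 m


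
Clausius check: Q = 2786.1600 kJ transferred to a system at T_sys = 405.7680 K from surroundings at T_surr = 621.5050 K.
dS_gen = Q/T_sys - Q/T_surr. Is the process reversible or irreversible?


dS_sys = 2786.1600/405.7680 = 6.8664 kJ/K
dS_surr = -2786.1600/621.5050 = -4.4829 kJ/K
dS_gen = 6.8664 - 4.4829 = 2.3835 kJ/K (irreversible)

dS_gen = 2.3835 kJ/K, irreversible


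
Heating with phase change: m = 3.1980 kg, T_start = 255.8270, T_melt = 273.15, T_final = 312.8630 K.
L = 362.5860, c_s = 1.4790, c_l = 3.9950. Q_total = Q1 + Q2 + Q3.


Q1 (sensible, solid) = 3.1980 * 1.4790 * 17.3230 = 81.9351 kJ
Q2 (latent) = 3.1980 * 362.5860 = 1159.5500 kJ
Q3 (sensible, liquid) = 3.1980 * 3.9950 * 39.7130 = 507.3737 kJ
Q_total = 1748.8588 kJ

1748.8588 kJ


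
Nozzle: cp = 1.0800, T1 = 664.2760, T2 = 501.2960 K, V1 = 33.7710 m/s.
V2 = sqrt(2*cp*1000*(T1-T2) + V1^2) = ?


dT = 162.9800 K
2*cp*1000*dT = 352036.8000
V1^2 = 1140.4804
V2 = sqrt(353177.2804) = 594.2872 m/s

594.2872 m/s


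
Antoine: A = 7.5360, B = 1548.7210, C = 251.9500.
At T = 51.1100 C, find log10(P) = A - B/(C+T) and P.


C+T = 303.0600
B/(C+T) = 5.1103
log10(P) = 7.5360 - 5.1103 = 2.4257
P = 10^2.4257 = 266.5149 mmHg

266.5149 mmHg


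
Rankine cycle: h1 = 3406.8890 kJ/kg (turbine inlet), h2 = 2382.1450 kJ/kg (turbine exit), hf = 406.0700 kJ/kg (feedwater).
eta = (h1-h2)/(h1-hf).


W = 1024.7440 kJ/kg
Q_in = 3000.8190 kJ/kg
eta = 0.3415 = 34.1488%

eta = 34.1488%


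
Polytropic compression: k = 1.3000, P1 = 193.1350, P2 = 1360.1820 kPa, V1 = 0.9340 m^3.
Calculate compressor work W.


(k-1)/k = 0.2308
(P2/P1)^exp = 1.5690
W = 4.3333 * 193.1350 * 0.9340 * (1.5690 - 1) = 444.8008 kJ

444.8008 kJ


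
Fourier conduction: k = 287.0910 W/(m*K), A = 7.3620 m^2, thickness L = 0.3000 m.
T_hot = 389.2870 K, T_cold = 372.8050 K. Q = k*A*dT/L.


dT = 16.4820 K
Q = 287.0910 * 7.3620 * 16.4820 / 0.3000 = 116119.2030 W

116119.2030 W


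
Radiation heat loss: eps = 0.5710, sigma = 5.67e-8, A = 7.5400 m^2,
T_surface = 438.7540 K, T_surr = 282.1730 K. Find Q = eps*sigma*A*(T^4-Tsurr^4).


T^4 = 3.7058e+10
Tsurr^4 = 6.3396e+09
Q = 0.5710 * 5.67e-8 * 7.5400 * 3.0719e+10 = 7498.8036 W

7498.8036 W


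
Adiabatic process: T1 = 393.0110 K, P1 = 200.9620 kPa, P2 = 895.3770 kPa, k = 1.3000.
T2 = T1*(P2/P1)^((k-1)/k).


(k-1)/k = 0.2308
(P2/P1)^exp = 1.4117
T2 = 393.0110 * 1.4117 = 554.8160 K

554.8160 K


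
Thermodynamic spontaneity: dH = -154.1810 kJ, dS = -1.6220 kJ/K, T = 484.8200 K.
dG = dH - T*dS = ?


T*dS = 484.8200 * -1.6220 = -786.3780 kJ
dG = -154.1810 + 786.3780 = 632.1970 kJ (non-spontaneous)

dG = 632.1970 kJ, non-spontaneous


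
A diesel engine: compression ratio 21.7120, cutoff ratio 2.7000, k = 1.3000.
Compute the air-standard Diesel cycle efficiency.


r^(k-1) = 2.5177
rc^k = 3.6372
eta = 0.5260 = 52.6032%

52.6032%


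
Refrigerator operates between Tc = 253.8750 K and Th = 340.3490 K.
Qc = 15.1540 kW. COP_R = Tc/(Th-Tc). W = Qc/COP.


COP = 253.8750 / 86.4740 = 2.9359
W = 15.1540 / 2.9359 = 5.1617 kW

COP = 2.9359, W = 5.1617 kW


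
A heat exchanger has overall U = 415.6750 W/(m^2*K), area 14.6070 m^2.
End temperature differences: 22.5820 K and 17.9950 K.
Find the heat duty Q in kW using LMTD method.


LMTD = 20.2018 K
Q = 415.6750 * 14.6070 * 20.2018 = 122660.4619 W = 122.6605 kW

122.6605 kW


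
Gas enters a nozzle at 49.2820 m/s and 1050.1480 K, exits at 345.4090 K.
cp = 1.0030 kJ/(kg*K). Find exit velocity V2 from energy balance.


dT = 704.7390 K
2*cp*1000*dT = 1413706.4340
V1^2 = 2428.7155
V2 = sqrt(1416135.1495) = 1190.0148 m/s

1190.0148 m/s


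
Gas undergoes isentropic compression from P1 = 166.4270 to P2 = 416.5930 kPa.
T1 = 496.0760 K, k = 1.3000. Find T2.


(k-1)/k = 0.2308
(P2/P1)^exp = 1.2358
T2 = 496.0760 * 1.2358 = 613.0657 K

613.0657 K


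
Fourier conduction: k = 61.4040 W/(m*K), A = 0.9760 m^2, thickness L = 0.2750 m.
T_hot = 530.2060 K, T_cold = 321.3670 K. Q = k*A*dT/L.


dT = 208.8390 K
Q = 61.4040 * 0.9760 * 208.8390 / 0.2750 = 45511.9446 W

45511.9446 W


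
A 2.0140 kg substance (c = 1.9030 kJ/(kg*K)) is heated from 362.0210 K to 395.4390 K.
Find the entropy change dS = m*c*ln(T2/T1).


T2/T1 = 1.0923
ln(T2/T1) = 0.0883
dS = 2.0140 * 1.9030 * 0.0883 = 0.3384 kJ/K

0.3384 kJ/K


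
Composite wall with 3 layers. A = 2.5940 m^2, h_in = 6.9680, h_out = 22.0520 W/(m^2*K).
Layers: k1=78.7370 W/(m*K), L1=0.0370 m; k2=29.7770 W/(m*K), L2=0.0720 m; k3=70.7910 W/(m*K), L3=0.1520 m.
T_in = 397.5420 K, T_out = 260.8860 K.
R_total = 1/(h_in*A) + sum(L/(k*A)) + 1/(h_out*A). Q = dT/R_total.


R_conv_in = 1/(6.9680*2.5940) = 0.0553
R_1 = 0.0370/(78.7370*2.5940) = 0.0002
R_2 = 0.0720/(29.7770*2.5940) = 0.0009
R_3 = 0.1520/(70.7910*2.5940) = 0.0008
R_conv_out = 1/(22.0520*2.5940) = 0.0175
R_total = 0.0747 K/W
Q = 136.6560 / 0.0747 = 1828.2293 W

R_total = 0.0747 K/W, Q = 1828.2293 W


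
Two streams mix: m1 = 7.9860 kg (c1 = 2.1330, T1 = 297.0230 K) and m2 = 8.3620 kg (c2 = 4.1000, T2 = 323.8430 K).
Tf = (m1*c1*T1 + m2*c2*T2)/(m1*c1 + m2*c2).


num = 16162.2290
den = 51.3183
Tf = 314.9406 K

314.9406 K


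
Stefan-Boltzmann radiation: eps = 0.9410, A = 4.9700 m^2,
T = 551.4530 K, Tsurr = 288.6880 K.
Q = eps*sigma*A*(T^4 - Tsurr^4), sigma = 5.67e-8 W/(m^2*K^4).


T^4 = 9.2477e+10
Tsurr^4 = 6.9457e+09
Q = 0.9410 * 5.67e-8 * 4.9700 * 8.5531e+10 = 22680.5999 W

22680.5999 W


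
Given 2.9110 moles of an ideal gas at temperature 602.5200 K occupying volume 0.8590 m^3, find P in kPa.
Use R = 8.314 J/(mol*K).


P = nRT/V = 2.9110 * 8.314 * 602.5200 / 0.8590
= 14582.2216 / 0.8590 = 16975.8109 Pa = 16.9758 kPa

16.9758 kPa


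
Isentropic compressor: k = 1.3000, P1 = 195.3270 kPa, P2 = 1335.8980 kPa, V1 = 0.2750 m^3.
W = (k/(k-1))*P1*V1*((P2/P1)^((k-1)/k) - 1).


(k-1)/k = 0.2308
(P2/P1)^exp = 1.5585
W = 4.3333 * 195.3270 * 0.2750 * (1.5585 - 1) = 129.9891 kJ

129.9891 kJ


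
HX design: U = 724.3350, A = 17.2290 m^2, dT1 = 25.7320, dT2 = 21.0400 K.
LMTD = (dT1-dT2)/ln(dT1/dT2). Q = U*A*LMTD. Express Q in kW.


LMTD = 23.3073 K
Q = 724.3350 * 17.2290 * 23.3073 = 290865.5392 W = 290.8655 kW

290.8655 kW


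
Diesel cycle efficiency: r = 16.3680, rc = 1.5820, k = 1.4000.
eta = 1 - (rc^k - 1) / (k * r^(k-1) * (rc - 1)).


r^(k-1) = 3.0591
rc^k = 1.9006
eta = 0.6387 = 63.8691%

63.8691%


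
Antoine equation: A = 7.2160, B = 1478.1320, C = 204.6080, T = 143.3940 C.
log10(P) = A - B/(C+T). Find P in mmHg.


C+T = 348.0020
B/(C+T) = 4.2475
log10(P) = 7.2160 - 4.2475 = 2.9685
P = 10^2.9685 = 930.0765 mmHg

930.0765 mmHg


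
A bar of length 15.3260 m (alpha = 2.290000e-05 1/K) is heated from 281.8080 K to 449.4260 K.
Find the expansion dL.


dT = 167.6180 K
dL = 2.290000e-05 * 15.3260 * 167.6180 = 0.058828 m
L_final = 15.384828 m

dL = 0.058828 m


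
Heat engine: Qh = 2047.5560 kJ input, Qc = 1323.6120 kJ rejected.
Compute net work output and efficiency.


W = 2047.5560 - 1323.6120 = 723.9440 kJ
eta = 723.9440 / 2047.5560 = 0.3536 = 35.3565%

W = 723.9440 kJ, eta = 35.3565%


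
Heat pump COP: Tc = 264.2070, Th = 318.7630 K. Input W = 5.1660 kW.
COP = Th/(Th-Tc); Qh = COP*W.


COP = 318.7630 / 54.5560 = 5.8429
Qh = 5.8429 * 5.1660 = 30.1842 kW

COP = 5.8429, Qh = 30.1842 kW


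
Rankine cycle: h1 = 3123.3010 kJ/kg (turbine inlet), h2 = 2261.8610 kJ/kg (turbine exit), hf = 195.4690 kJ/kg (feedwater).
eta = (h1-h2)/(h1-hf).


W = 861.4400 kJ/kg
Q_in = 2927.8320 kJ/kg
eta = 0.2942 = 29.4225%

eta = 29.4225%


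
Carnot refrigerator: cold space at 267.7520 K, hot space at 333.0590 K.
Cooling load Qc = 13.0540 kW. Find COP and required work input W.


COP = 267.7520 / 65.3070 = 4.0999
W = 13.0540 / 4.0999 = 3.1840 kW

COP = 4.0999, W = 3.1840 kW


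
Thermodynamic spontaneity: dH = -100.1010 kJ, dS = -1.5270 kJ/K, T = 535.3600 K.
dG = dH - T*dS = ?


T*dS = 535.3600 * -1.5270 = -817.4947 kJ
dG = -100.1010 + 817.4947 = 717.3937 kJ (non-spontaneous)

dG = 717.3937 kJ, non-spontaneous


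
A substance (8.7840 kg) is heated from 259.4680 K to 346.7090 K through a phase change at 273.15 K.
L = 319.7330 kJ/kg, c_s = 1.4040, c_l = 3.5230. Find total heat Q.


Q1 (sensible, solid) = 8.7840 * 1.4040 * 13.6820 = 168.7365 kJ
Q2 (latent) = 8.7840 * 319.7330 = 2808.5347 kJ
Q3 (sensible, liquid) = 8.7840 * 3.5230 * 73.5590 = 2276.3592 kJ
Q_total = 5253.6303 kJ

5253.6303 kJ


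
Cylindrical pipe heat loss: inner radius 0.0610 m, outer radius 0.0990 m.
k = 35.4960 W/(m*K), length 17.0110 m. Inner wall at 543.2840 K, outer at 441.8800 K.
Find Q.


dT = 101.4040 K
ln(ro/ri) = 0.4842
Q = 2*pi*35.4960*17.0110*101.4040 / 0.4842 = 794471.2501 W

794471.2501 W


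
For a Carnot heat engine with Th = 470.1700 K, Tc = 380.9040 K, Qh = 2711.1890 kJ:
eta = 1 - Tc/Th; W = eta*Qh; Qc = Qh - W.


eta = 1 - 380.9040/470.1700 = 0.1899
W = 0.1899 * 2711.1890 = 514.7436 kJ
Qc = 2711.1890 - 514.7436 = 2196.4454 kJ

eta = 18.9859%, W = 514.7436 kJ, Qc = 2196.4454 kJ


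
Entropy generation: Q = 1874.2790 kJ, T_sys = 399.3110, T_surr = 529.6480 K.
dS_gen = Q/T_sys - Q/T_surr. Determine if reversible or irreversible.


dS_sys = 1874.2790/399.3110 = 4.6938 kJ/K
dS_surr = -1874.2790/529.6480 = -3.5387 kJ/K
dS_gen = 4.6938 - 3.5387 = 1.1551 kJ/K (irreversible)

dS_gen = 1.1551 kJ/K, irreversible


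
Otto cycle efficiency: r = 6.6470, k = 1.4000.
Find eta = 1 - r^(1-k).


r^(k-1) = 2.1333
eta = 1 - 1/2.1333 = 0.5312 = 53.1241%

53.1241%


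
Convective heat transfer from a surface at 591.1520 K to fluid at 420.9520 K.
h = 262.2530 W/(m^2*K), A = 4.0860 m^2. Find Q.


dT = 170.2000 K
Q = 262.2530 * 4.0860 * 170.2000 = 182380.4920 W

182380.4920 W


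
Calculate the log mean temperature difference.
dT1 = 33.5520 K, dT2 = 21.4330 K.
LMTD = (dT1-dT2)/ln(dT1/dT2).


dT1/dT2 = 1.5654
ln(dT1/dT2) = 0.4482
LMTD = 12.1190 / 0.4482 = 27.0414 K

27.0414 K


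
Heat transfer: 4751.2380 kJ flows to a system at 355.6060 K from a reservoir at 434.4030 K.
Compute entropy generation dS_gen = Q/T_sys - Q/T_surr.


dS_sys = 4751.2380/355.6060 = 13.3610 kJ/K
dS_surr = -4751.2380/434.4030 = -10.9374 kJ/K
dS_gen = 13.3610 - 10.9374 = 2.4236 kJ/K (irreversible)

dS_gen = 2.4236 kJ/K, irreversible


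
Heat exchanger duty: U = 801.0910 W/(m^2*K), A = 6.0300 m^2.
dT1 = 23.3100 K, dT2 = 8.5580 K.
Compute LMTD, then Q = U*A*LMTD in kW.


LMTD = 14.7223 K
Q = 801.0910 * 6.0300 * 14.7223 = 71117.3295 W = 71.1173 kW

71.1173 kW


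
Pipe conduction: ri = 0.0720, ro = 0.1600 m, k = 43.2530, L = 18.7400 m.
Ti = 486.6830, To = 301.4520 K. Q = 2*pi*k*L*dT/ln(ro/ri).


dT = 185.2310 K
ln(ro/ri) = 0.7985
Q = 2*pi*43.2530*18.7400*185.2310 / 0.7985 = 1181408.9460 W

1181408.9460 W


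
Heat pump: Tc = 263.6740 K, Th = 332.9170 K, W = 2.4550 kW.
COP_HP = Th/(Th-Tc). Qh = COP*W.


COP = 332.9170 / 69.2430 = 4.8080
Qh = 4.8080 * 2.4550 = 11.8035 kW

COP = 4.8080, Qh = 11.8035 kW


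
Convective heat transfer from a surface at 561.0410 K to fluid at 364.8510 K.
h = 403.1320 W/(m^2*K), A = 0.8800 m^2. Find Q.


dT = 196.1900 K
Q = 403.1320 * 0.8800 * 196.1900 = 69599.6110 W

69599.6110 W


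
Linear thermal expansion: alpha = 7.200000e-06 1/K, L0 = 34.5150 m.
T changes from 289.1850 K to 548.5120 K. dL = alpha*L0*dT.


dT = 259.3270 K
dL = 7.200000e-06 * 34.5150 * 259.3270 = 0.064445 m
L_final = 34.579445 m

dL = 0.064445 m


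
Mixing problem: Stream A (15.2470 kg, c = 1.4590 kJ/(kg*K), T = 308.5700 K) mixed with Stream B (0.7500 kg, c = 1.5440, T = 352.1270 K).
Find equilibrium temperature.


num = 7272.0178
den = 23.4034
Tf = 310.7252 K

310.7252 K


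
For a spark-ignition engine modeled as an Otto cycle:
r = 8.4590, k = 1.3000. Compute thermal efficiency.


r^(k-1) = 1.8976
eta = 1 - 1/1.8976 = 0.4730 = 47.3008%

47.3008%


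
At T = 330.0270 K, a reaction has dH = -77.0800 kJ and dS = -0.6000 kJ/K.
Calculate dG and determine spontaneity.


T*dS = 330.0270 * -0.6000 = -198.0162 kJ
dG = -77.0800 + 198.0162 = 120.9362 kJ (non-spontaneous)

dG = 120.9362 kJ, non-spontaneous


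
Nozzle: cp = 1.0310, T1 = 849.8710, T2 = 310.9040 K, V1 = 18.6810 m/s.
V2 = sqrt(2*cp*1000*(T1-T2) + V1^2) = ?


dT = 538.9670 K
2*cp*1000*dT = 1111349.9540
V1^2 = 348.9798
V2 = sqrt(1111698.9338) = 1054.3713 m/s

1054.3713 m/s


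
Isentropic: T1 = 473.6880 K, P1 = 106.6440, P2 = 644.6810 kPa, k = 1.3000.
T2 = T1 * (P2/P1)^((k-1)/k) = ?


(k-1)/k = 0.2308
(P2/P1)^exp = 1.5147
T2 = 473.6880 * 1.5147 = 717.4926 K

717.4926 K


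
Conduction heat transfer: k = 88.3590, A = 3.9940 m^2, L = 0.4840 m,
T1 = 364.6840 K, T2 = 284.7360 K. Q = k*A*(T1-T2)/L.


dT = 79.9480 K
Q = 88.3590 * 3.9940 * 79.9480 / 0.4840 = 58293.6293 W

58293.6293 W


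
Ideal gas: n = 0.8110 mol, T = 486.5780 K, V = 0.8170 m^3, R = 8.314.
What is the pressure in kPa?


P = nRT/V = 0.8110 * 8.314 * 486.5780 / 0.8170
= 3280.8271 / 0.8170 = 4015.7002 Pa = 4.0157 kPa

4.0157 kPa


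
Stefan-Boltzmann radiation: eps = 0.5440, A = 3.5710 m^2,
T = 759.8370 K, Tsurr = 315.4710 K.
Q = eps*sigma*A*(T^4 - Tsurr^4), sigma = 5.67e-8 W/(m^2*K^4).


T^4 = 3.3334e+11
Tsurr^4 = 9.9046e+09
Q = 0.5440 * 5.67e-8 * 3.5710 * 3.2343e+11 = 35624.8858 W

35624.8858 W


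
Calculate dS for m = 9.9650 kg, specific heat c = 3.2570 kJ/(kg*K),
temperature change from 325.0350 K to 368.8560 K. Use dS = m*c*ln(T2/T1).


T2/T1 = 1.1348
ln(T2/T1) = 0.1265
dS = 9.9650 * 3.2570 * 0.1265 = 4.1048 kJ/K

4.1048 kJ/K


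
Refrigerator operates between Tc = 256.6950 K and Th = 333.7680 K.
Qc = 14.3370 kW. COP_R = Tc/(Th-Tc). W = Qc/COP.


COP = 256.6950 / 77.0730 = 3.3305
W = 14.3370 / 3.3305 = 4.3047 kW

COP = 3.3305, W = 4.3047 kW


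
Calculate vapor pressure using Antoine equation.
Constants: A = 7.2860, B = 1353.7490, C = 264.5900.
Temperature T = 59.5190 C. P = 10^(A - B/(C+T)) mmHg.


C+T = 324.1090
B/(C+T) = 4.1768
log10(P) = 7.2860 - 4.1768 = 3.1092
P = 10^3.1092 = 1285.7825 mmHg

1285.7825 mmHg


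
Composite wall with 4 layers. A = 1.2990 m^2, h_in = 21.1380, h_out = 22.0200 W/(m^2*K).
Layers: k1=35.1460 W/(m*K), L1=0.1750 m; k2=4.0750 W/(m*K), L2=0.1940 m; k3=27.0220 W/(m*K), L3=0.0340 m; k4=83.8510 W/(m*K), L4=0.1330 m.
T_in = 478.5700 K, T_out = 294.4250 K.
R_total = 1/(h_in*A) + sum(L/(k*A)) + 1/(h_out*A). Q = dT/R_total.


R_conv_in = 1/(21.1380*1.2990) = 0.0364
R_1 = 0.1750/(35.1460*1.2990) = 0.0038
R_2 = 0.1940/(4.0750*1.2990) = 0.0366
R_3 = 0.0340/(27.0220*1.2990) = 0.0010
R_4 = 0.1330/(83.8510*1.2990) = 0.0012
R_conv_out = 1/(22.0200*1.2990) = 0.0350
R_total = 0.1141 K/W
Q = 184.1450 / 0.1141 = 1614.5831 W

R_total = 0.1141 K/W, Q = 1614.5831 W


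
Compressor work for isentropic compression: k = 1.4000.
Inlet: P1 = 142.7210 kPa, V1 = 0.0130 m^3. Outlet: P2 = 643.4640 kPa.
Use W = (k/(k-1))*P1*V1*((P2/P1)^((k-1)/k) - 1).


(k-1)/k = 0.2857
(P2/P1)^exp = 1.5377
W = 3.5000 * 142.7210 * 0.0130 * (1.5377 - 1) = 3.4916 kJ

3.4916 kJ


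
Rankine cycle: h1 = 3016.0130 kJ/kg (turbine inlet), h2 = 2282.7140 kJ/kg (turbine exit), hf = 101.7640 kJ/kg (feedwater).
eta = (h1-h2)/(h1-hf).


W = 733.2990 kJ/kg
Q_in = 2914.2490 kJ/kg
eta = 0.2516 = 25.1625%

eta = 25.1625%


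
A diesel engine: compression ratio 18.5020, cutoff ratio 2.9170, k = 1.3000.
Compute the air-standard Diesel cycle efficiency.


r^(k-1) = 2.3997
rc^k = 4.0218
eta = 0.4947 = 49.4722%

49.4722%


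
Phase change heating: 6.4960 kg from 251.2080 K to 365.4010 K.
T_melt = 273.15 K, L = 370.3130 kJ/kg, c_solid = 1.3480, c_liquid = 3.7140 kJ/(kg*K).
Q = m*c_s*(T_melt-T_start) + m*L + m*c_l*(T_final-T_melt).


Q1 (sensible, solid) = 6.4960 * 1.3480 * 21.9420 = 192.1375 kJ
Q2 (latent) = 6.4960 * 370.3130 = 2405.5532 kJ
Q3 (sensible, liquid) = 6.4960 * 3.7140 * 92.2510 = 2225.6609 kJ
Q_total = 4823.3517 kJ

4823.3517 kJ


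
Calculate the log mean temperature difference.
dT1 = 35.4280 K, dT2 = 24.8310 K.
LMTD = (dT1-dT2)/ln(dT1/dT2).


dT1/dT2 = 1.4268
ln(dT1/dT2) = 0.3554
LMTD = 10.5970 / 0.3554 = 29.8163 K

29.8163 K


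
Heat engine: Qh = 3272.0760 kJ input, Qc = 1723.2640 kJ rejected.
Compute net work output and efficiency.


W = 3272.0760 - 1723.2640 = 1548.8120 kJ
eta = 1548.8120 / 3272.0760 = 0.4733 = 47.3342%

W = 1548.8120 kJ, eta = 47.3342%


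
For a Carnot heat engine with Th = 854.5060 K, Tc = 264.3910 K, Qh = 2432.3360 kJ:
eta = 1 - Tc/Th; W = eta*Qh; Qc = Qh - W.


eta = 1 - 264.3910/854.5060 = 0.6906
W = 0.6906 * 2432.3360 = 1679.7518 kJ
Qc = 2432.3360 - 1679.7518 = 752.5842 kJ

eta = 69.0592%, W = 1679.7518 kJ, Qc = 752.5842 kJ


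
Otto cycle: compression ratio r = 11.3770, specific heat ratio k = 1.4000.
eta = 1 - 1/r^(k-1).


r^(k-1) = 2.6449
eta = 1 - 1/2.6449 = 0.6219 = 62.1915%

62.1915%


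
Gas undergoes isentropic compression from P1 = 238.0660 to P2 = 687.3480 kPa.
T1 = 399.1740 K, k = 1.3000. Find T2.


(k-1)/k = 0.2308
(P2/P1)^exp = 1.2772
T2 = 399.1740 * 1.2772 = 509.8315 K

509.8315 K


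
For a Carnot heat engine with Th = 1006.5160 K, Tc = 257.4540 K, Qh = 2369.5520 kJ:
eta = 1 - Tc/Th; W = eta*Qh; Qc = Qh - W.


eta = 1 - 257.4540/1006.5160 = 0.7442
W = 0.7442 * 2369.5520 = 1763.4507 kJ
Qc = 2369.5520 - 1763.4507 = 606.1013 kJ

eta = 74.4213%, W = 1763.4507 kJ, Qc = 606.1013 kJ


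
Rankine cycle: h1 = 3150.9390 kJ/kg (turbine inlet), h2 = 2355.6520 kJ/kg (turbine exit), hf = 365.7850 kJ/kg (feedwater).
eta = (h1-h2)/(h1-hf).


W = 795.2870 kJ/kg
Q_in = 2785.1540 kJ/kg
eta = 0.2855 = 28.5545%

eta = 28.5545%


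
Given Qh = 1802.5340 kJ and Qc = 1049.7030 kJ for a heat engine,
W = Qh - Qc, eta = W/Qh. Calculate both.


W = 1802.5340 - 1049.7030 = 752.8310 kJ
eta = 752.8310 / 1802.5340 = 0.4177 = 41.7651%

W = 752.8310 kJ, eta = 41.7651%


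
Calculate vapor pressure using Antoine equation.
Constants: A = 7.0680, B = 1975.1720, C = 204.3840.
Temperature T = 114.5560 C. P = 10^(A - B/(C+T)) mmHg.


C+T = 318.9400
B/(C+T) = 6.1929
log10(P) = 7.0680 - 6.1929 = 0.8751
P = 10^0.8751 = 7.5002 mmHg

7.5002 mmHg


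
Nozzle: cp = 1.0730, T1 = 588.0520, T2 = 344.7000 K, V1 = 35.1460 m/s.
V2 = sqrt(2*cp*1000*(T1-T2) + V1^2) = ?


dT = 243.3520 K
2*cp*1000*dT = 522233.3920
V1^2 = 1235.2413
V2 = sqrt(523468.6333) = 723.5113 m/s

723.5113 m/s


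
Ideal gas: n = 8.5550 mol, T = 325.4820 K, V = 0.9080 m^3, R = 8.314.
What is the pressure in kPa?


P = nRT/V = 8.5550 * 8.314 * 325.4820 / 0.9080
= 23150.3206 / 0.9080 = 25495.9478 Pa = 25.4959 kPa

25.4959 kPa


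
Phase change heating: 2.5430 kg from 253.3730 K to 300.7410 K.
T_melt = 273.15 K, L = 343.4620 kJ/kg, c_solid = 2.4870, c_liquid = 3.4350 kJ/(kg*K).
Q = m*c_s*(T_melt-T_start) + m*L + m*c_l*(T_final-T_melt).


Q1 (sensible, solid) = 2.5430 * 2.4870 * 19.7770 = 125.0785 kJ
Q2 (latent) = 2.5430 * 343.4620 = 873.4239 kJ
Q3 (sensible, liquid) = 2.5430 * 3.4350 * 27.5910 = 241.0130 kJ
Q_total = 1239.5154 kJ

1239.5154 kJ


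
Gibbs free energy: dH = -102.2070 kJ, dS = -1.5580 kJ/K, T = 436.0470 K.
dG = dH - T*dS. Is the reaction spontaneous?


T*dS = 436.0470 * -1.5580 = -679.3612 kJ
dG = -102.2070 + 679.3612 = 577.1542 kJ (non-spontaneous)

dG = 577.1542 kJ, non-spontaneous


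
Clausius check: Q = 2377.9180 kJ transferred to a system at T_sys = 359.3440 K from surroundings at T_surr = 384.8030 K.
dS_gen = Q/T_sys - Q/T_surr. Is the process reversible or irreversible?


dS_sys = 2377.9180/359.3440 = 6.6174 kJ/K
dS_surr = -2377.9180/384.8030 = -6.1796 kJ/K
dS_gen = 6.6174 - 6.1796 = 0.4378 kJ/K (irreversible)

dS_gen = 0.4378 kJ/K, irreversible


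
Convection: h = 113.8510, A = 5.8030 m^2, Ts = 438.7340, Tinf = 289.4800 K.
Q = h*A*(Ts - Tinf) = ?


dT = 149.2540 K
Q = 113.8510 * 5.8030 * 149.2540 = 98608.7376 W

98608.7376 W


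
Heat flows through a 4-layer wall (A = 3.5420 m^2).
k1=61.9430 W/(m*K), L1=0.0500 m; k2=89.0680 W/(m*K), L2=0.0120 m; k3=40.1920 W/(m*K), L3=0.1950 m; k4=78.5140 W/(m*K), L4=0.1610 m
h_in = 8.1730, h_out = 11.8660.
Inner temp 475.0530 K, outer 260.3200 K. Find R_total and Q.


R_conv_in = 1/(8.1730*3.5420) = 0.0345
R_1 = 0.0500/(61.9430*3.5420) = 0.0002
R_2 = 0.0120/(89.0680*3.5420) = 3.8037e-05
R_3 = 0.1950/(40.1920*3.5420) = 0.0014
R_4 = 0.1610/(78.5140*3.5420) = 0.0006
R_conv_out = 1/(11.8660*3.5420) = 0.0238
R_total = 0.0606 K/W
Q = 214.7330 / 0.0606 = 3546.2986 W

R_total = 0.0606 K/W, Q = 3546.2986 W


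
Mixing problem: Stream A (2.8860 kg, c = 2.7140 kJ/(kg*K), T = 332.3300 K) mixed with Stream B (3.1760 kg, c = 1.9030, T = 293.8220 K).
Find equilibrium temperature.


num = 4378.8483
den = 13.8765
Tf = 315.5578 K

315.5578 K


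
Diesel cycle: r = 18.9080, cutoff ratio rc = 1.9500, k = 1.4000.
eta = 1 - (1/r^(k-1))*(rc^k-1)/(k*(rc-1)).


r^(k-1) = 3.2408
rc^k = 2.5471
eta = 0.6411 = 64.1068%

64.1068%


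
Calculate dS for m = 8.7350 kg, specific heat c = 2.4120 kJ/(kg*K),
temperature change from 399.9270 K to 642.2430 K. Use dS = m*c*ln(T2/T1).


T2/T1 = 1.6059
ln(T2/T1) = 0.4737
dS = 8.7350 * 2.4120 * 0.4737 = 9.9800 kJ/K

9.9800 kJ/K


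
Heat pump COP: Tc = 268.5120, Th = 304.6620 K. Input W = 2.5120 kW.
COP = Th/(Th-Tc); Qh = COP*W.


COP = 304.6620 / 36.1500 = 8.4277
Qh = 8.4277 * 2.5120 = 21.1704 kW

COP = 8.4277, Qh = 21.1704 kW


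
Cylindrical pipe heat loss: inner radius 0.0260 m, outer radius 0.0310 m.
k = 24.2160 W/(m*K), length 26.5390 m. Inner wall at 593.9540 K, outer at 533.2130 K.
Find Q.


dT = 60.7410 K
ln(ro/ri) = 0.1759
Q = 2*pi*24.2160*26.5390*60.7410 / 0.1759 = 1394459.7200 W

1394459.7200 W


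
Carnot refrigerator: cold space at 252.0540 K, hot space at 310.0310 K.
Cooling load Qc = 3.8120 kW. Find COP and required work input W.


COP = 252.0540 / 57.9770 = 4.3475
W = 3.8120 / 4.3475 = 0.8768 kW

COP = 4.3475, W = 0.8768 kW


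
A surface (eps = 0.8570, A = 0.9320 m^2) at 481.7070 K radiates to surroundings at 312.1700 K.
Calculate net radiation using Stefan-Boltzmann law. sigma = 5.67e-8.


T^4 = 5.3843e+10
Tsurr^4 = 9.4965e+09
Q = 0.8570 * 5.67e-8 * 0.9320 * 4.4347e+10 = 2008.3622 W

2008.3622 W


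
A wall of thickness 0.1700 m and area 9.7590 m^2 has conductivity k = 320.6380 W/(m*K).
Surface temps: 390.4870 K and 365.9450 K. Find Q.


dT = 24.5420 K
Q = 320.6380 * 9.7590 * 24.5420 / 0.1700 = 451732.5023 W

451732.5023 W


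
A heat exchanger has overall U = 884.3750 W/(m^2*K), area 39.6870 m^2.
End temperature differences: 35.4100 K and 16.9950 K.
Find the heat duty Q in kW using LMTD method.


LMTD = 25.0860 K
Q = 884.3750 * 39.6870 * 25.0860 = 880472.8499 W = 880.4728 kW

880.4728 kW


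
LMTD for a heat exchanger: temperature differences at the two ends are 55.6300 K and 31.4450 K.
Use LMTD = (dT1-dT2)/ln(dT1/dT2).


dT1/dT2 = 1.7691
ln(dT1/dT2) = 0.5705
LMTD = 24.1850 / 0.5705 = 42.3939 K

42.3939 K


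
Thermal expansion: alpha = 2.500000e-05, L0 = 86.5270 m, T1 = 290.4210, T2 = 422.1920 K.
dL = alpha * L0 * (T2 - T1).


dT = 131.7710 K
dL = 2.500000e-05 * 86.5270 * 131.7710 = 0.285044 m
L_final = 86.812044 m

dL = 0.285044 m


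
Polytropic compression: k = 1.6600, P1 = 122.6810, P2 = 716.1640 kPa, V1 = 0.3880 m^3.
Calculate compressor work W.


(k-1)/k = 0.3976
(P2/P1)^exp = 2.0167
W = 2.5152 * 122.6810 * 0.3880 * (2.0167 - 1) = 121.7247 kJ

121.7247 kJ


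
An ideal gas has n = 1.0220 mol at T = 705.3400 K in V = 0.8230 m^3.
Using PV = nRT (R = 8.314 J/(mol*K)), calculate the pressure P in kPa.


P = nRT/V = 1.0220 * 8.314 * 705.3400 / 0.8230
= 5993.2091 / 0.8230 = 7282.1496 Pa = 7.2821 kPa

7.2821 kPa


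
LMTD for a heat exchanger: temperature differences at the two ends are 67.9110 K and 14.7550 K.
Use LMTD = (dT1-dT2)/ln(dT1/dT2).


dT1/dT2 = 4.6026
ln(dT1/dT2) = 1.5266
LMTD = 53.1560 / 1.5266 = 34.8195 K

34.8195 K


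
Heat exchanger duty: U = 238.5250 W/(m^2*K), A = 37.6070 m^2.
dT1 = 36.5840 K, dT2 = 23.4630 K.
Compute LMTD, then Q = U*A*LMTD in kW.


LMTD = 29.5394 K
Q = 238.5250 * 37.6070 * 29.5394 = 264974.6920 W = 264.9747 kW

264.9747 kW


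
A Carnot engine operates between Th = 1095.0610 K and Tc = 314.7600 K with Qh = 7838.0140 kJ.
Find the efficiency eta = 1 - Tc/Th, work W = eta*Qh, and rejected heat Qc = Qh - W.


eta = 1 - 314.7600/1095.0610 = 0.7126
W = 0.7126 * 7838.0140 = 5585.0863 kJ
Qc = 7838.0140 - 5585.0863 = 2252.9277 kJ

eta = 71.2564%, W = 5585.0863 kJ, Qc = 2252.9277 kJ


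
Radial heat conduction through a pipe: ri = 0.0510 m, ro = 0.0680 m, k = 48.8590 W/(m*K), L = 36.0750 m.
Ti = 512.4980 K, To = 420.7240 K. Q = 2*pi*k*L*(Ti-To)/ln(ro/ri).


dT = 91.7740 K
ln(ro/ri) = 0.2877
Q = 2*pi*48.8590*36.0750*91.7740 / 0.2877 = 3532951.2468 W

3532951.2468 W


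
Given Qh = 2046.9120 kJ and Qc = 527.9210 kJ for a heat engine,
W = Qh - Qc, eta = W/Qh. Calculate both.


W = 2046.9120 - 527.9210 = 1518.9910 kJ
eta = 1518.9910 / 2046.9120 = 0.7421 = 74.2089%

W = 1518.9910 kJ, eta = 74.2089%


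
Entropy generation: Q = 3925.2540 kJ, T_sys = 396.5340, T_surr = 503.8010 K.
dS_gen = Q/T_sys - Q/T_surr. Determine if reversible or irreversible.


dS_sys = 3925.2540/396.5340 = 9.8989 kJ/K
dS_surr = -3925.2540/503.8010 = -7.7913 kJ/K
dS_gen = 9.8989 - 7.7913 = 2.1076 kJ/K (irreversible)

dS_gen = 2.1076 kJ/K, irreversible


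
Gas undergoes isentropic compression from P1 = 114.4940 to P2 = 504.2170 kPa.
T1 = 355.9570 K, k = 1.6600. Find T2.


(k-1)/k = 0.3976
(P2/P1)^exp = 1.8029
T2 = 355.9570 * 1.8029 = 641.7709 K

641.7709 K


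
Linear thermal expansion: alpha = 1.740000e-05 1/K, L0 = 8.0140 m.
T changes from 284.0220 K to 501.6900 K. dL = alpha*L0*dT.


dT = 217.6680 K
dL = 1.740000e-05 * 8.0140 * 217.6680 = 0.030352 m
L_final = 8.044352 m

dL = 0.030352 m


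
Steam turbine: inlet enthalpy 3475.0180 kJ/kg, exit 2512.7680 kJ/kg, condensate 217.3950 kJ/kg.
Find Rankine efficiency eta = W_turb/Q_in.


W = 962.2500 kJ/kg
Q_in = 3257.6230 kJ/kg
eta = 0.2954 = 29.5384%

eta = 29.5384%


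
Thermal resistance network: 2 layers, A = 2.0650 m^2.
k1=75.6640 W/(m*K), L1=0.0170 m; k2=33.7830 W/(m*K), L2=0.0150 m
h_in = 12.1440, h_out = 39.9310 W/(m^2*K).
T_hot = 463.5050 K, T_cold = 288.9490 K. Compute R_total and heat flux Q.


R_conv_in = 1/(12.1440*2.0650) = 0.0399
R_1 = 0.0170/(75.6640*2.0650) = 0.0001
R_2 = 0.0150/(33.7830*2.0650) = 0.0002
R_conv_out = 1/(39.9310*2.0650) = 0.0121
R_total = 0.0523 K/W
Q = 174.5560 / 0.0523 = 3335.8124 W

R_total = 0.0523 K/W, Q = 3335.8124 W


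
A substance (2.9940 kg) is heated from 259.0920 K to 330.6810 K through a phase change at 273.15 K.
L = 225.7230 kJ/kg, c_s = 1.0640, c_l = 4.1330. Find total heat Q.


Q1 (sensible, solid) = 2.9940 * 1.0640 * 14.0580 = 44.7834 kJ
Q2 (latent) = 2.9940 * 225.7230 = 675.8147 kJ
Q3 (sensible, liquid) = 2.9940 * 4.1330 * 57.5310 = 711.9002 kJ
Q_total = 1432.4983 kJ

1432.4983 kJ


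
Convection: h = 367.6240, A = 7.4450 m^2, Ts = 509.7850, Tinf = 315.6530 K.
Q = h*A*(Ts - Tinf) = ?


dT = 194.1320 K
Q = 367.6240 * 7.4450 * 194.1320 = 531331.6507 W

531331.6507 W


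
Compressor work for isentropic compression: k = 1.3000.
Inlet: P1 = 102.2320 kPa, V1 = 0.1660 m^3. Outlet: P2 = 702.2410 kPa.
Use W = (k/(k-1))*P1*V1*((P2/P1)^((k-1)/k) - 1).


(k-1)/k = 0.2308
(P2/P1)^exp = 1.5600
W = 4.3333 * 102.2320 * 0.1660 * (1.5600 - 1) = 41.1834 kJ

41.1834 kJ


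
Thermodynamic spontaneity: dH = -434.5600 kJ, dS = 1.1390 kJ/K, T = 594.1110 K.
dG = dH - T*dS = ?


T*dS = 594.1110 * 1.1390 = 676.6924 kJ
dG = -434.5600 - 676.6924 = -1111.2524 kJ (spontaneous)

dG = -1111.2524 kJ, spontaneous


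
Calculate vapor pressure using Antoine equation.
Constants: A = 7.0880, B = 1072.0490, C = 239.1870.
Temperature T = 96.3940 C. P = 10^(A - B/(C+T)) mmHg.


C+T = 335.5810
B/(C+T) = 3.1946
log10(P) = 7.0880 - 3.1946 = 3.8934
P = 10^3.8934 = 7823.3764 mmHg

7823.3764 mmHg


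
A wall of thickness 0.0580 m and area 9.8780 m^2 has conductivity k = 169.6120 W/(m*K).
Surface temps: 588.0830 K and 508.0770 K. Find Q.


dT = 80.0060 K
Q = 169.6120 * 9.8780 * 80.0060 / 0.0580 = 2311107.5766 W

2311107.5766 W


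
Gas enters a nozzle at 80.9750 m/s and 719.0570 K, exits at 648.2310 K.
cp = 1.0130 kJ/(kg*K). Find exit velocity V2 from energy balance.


dT = 70.8260 K
2*cp*1000*dT = 143493.4760
V1^2 = 6556.9506
V2 = sqrt(150050.4266) = 387.3634 m/s

387.3634 m/s


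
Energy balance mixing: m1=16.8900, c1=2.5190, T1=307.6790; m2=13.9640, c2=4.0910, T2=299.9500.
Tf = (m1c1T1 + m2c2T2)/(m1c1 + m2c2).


num = 30225.6439
den = 99.6726
Tf = 303.2492 K

303.2492 K


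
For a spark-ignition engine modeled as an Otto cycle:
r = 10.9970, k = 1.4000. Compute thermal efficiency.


r^(k-1) = 2.6092
eta = 1 - 1/2.6092 = 0.6167 = 61.6743%

61.6743%


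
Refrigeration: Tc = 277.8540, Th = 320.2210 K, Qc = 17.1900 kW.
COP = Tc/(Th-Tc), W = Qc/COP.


COP = 277.8540 / 42.3670 = 6.5583
W = 17.1900 / 6.5583 = 2.6211 kW

COP = 6.5583, W = 2.6211 kW


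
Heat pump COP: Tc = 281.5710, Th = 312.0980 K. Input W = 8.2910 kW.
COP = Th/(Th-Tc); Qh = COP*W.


COP = 312.0980 / 30.5270 = 10.2237
Qh = 10.2237 * 8.2910 = 84.7645 kW

COP = 10.2237, Qh = 84.7645 kW


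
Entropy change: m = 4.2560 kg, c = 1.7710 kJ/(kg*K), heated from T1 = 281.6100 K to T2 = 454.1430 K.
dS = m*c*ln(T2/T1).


T2/T1 = 1.6127
ln(T2/T1) = 0.4779
dS = 4.2560 * 1.7710 * 0.4779 = 3.6020 kJ/K

3.6020 kJ/K


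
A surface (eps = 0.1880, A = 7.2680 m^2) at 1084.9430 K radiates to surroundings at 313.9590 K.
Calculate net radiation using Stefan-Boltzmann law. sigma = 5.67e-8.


T^4 = 1.3856e+12
Tsurr^4 = 9.7161e+09
Q = 0.1880 * 5.67e-8 * 7.2680 * 1.3759e+12 = 106592.6745 W

106592.6745 W


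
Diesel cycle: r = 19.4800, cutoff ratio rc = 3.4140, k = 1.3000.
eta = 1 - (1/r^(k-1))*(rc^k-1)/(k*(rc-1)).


r^(k-1) = 2.4371
rc^k = 4.9345
eta = 0.4856 = 48.5564%

48.5564%


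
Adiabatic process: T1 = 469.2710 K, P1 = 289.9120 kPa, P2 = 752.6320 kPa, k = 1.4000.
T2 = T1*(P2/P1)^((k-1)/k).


(k-1)/k = 0.2857
(P2/P1)^exp = 1.3133
T2 = 469.2710 * 1.3133 = 616.3109 K

616.3109 K


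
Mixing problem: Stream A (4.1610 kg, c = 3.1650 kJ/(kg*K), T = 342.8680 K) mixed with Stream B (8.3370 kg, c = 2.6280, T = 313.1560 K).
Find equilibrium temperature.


num = 11376.5564
den = 35.0792
Tf = 324.3106 K

324.3106 K


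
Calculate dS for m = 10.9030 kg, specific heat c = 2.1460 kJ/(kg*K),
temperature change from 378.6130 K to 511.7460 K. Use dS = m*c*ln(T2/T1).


T2/T1 = 1.3516
ln(T2/T1) = 0.3013
dS = 10.9030 * 2.1460 * 0.3013 = 7.0501 kJ/K

7.0501 kJ/K


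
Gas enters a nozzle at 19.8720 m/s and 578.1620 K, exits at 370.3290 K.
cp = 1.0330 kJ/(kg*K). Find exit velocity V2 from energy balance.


dT = 207.8330 K
2*cp*1000*dT = 429382.9780
V1^2 = 394.8964
V2 = sqrt(429777.8744) = 655.5745 m/s

655.5745 m/s


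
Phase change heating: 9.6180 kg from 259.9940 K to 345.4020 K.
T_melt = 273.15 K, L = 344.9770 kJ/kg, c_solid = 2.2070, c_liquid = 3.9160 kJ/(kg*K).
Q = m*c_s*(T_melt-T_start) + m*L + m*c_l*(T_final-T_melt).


Q1 (sensible, solid) = 9.6180 * 2.2070 * 13.1560 = 279.2614 kJ
Q2 (latent) = 9.6180 * 344.9770 = 3317.9888 kJ
Q3 (sensible, liquid) = 9.6180 * 3.9160 * 72.2520 = 2721.3057 kJ
Q_total = 6318.5559 kJ

6318.5559 kJ


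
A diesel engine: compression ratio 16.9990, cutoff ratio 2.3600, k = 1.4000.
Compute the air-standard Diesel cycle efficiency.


r^(k-1) = 3.1058
rc^k = 3.3272
eta = 0.6065 = 60.6455%

60.6455%


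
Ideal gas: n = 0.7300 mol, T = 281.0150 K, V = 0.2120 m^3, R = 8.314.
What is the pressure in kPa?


P = nRT/V = 0.7300 * 8.314 * 281.0150 / 0.2120
= 1705.5419 / 0.2120 = 8045.0088 Pa = 8.0450 kPa

8.0450 kPa


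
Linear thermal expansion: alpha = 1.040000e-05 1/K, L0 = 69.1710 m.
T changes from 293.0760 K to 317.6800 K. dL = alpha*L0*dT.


dT = 24.6040 K
dL = 1.040000e-05 * 69.1710 * 24.6040 = 0.017700 m
L_final = 69.188700 m

dL = 0.017700 m


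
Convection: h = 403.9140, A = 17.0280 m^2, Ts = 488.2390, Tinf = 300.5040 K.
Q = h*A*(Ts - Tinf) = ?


dT = 187.7350 K
Q = 403.9140 * 17.0280 * 187.7350 = 1291212.7177 W

1291212.7177 W


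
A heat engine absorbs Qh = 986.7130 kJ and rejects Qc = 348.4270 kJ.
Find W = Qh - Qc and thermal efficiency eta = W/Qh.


W = 986.7130 - 348.4270 = 638.2860 kJ
eta = 638.2860 / 986.7130 = 0.6469 = 64.6881%

W = 638.2860 kJ, eta = 64.6881%


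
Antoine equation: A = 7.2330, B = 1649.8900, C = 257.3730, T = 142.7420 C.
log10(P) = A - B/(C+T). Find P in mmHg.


C+T = 400.1150
B/(C+T) = 4.1235
log10(P) = 7.2330 - 4.1235 = 3.1095
P = 10^3.1095 = 1286.6503 mmHg

1286.6503 mmHg


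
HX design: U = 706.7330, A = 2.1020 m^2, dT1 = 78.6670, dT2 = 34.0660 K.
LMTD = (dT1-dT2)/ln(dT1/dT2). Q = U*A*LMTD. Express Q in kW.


LMTD = 53.2916 K
Q = 706.7330 * 2.1020 * 53.2916 = 79167.4562 W = 79.1675 kW

79.1675 kW


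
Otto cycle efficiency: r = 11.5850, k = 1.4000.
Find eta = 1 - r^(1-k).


r^(k-1) = 2.6641
eta = 1 - 1/2.6641 = 0.6246 = 62.4646%

62.4646%


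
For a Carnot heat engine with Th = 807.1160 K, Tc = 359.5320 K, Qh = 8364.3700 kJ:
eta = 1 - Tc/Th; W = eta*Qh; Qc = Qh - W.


eta = 1 - 359.5320/807.1160 = 0.5545
W = 0.5545 * 8364.3700 = 4638.4388 kJ
Qc = 8364.3700 - 4638.4388 = 3725.9312 kJ

eta = 55.4547%, W = 4638.4388 kJ, Qc = 3725.9312 kJ


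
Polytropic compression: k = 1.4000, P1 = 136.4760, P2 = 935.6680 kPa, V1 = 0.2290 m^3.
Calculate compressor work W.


(k-1)/k = 0.2857
(P2/P1)^exp = 1.7333
W = 3.5000 * 136.4760 * 0.2290 * (1.7333 - 1) = 80.2133 kJ

80.2133 kJ


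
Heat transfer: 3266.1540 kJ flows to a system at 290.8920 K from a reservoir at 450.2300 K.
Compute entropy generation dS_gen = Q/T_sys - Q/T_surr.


dS_sys = 3266.1540/290.8920 = 11.2281 kJ/K
dS_surr = -3266.1540/450.2300 = -7.2544 kJ/K
dS_gen = 11.2281 - 7.2544 = 3.9737 kJ/K (irreversible)

dS_gen = 3.9737 kJ/K, irreversible


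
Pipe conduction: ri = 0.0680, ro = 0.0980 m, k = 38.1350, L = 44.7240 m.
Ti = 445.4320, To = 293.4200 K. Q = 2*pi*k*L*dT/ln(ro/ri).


dT = 152.0120 K
ln(ro/ri) = 0.3655
Q = 2*pi*38.1350*44.7240*152.0120 / 0.3655 = 4457409.6624 W

4457409.6624 W


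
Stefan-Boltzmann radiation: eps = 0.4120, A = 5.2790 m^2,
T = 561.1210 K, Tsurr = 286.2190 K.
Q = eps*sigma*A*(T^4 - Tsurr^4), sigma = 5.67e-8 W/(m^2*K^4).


T^4 = 9.9135e+10
Tsurr^4 = 6.7111e+09
Q = 0.4120 * 5.67e-8 * 5.2790 * 9.2424e+10 = 11397.6477 W

11397.6477 W


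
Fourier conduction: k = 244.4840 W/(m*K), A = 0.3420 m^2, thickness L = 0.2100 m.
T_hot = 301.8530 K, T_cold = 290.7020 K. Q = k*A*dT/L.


dT = 11.1510 K
Q = 244.4840 * 0.3420 * 11.1510 / 0.2100 = 4439.8783 W

4439.8783 W


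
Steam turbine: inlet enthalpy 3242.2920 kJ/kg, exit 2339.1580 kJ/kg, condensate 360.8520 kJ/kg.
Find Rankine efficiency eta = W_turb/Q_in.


W = 903.1340 kJ/kg
Q_in = 2881.4400 kJ/kg
eta = 0.3134 = 31.3431%

eta = 31.3431%


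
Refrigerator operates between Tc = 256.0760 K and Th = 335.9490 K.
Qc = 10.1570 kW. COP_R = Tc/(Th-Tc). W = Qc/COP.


COP = 256.0760 / 79.8730 = 3.2060
W = 10.1570 / 3.2060 = 3.1681 kW

COP = 3.2060, W = 3.1681 kW


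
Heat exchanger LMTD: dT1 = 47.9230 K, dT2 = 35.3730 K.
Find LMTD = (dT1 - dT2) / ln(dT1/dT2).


dT1/dT2 = 1.3548
ln(dT1/dT2) = 0.3036
LMTD = 12.5500 / 0.3036 = 41.3309 K

41.3309 K


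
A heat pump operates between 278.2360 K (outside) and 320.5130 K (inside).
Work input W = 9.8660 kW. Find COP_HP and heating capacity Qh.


COP = 320.5130 / 42.2770 = 7.5813
Qh = 7.5813 * 9.8660 = 74.7967 kW

COP = 7.5813, Qh = 74.7967 kW


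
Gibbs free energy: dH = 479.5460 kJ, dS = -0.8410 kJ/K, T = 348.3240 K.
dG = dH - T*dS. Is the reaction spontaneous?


T*dS = 348.3240 * -0.8410 = -292.9405 kJ
dG = 479.5460 + 292.9405 = 772.4865 kJ (non-spontaneous)

dG = 772.4865 kJ, non-spontaneous


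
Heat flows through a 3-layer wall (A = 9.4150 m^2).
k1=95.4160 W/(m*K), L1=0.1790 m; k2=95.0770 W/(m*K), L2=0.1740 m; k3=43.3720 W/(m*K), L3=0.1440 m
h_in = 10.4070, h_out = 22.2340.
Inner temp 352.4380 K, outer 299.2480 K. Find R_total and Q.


R_conv_in = 1/(10.4070*9.4150) = 0.0102
R_1 = 0.1790/(95.4160*9.4150) = 0.0002
R_2 = 0.1740/(95.0770*9.4150) = 0.0002
R_3 = 0.1440/(43.3720*9.4150) = 0.0004
R_conv_out = 1/(22.2340*9.4150) = 0.0048
R_total = 0.0157 K/W
Q = 53.1900 / 0.0157 = 3381.5831 W

R_total = 0.0157 K/W, Q = 3381.5831 W


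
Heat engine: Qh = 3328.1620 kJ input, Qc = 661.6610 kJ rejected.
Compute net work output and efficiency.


W = 3328.1620 - 661.6610 = 2666.5010 kJ
eta = 2666.5010 / 3328.1620 = 0.8012 = 80.1193%

W = 2666.5010 kJ, eta = 80.1193%


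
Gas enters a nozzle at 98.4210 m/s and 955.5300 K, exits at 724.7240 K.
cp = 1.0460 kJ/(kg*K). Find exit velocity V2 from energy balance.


dT = 230.8060 K
2*cp*1000*dT = 482846.1520
V1^2 = 9686.6932
V2 = sqrt(492532.8452) = 701.8068 m/s

701.8068 m/s


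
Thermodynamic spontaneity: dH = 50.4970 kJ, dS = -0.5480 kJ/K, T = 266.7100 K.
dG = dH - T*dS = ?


T*dS = 266.7100 * -0.5480 = -146.1571 kJ
dG = 50.4970 + 146.1571 = 196.6541 kJ (non-spontaneous)

dG = 196.6541 kJ, non-spontaneous


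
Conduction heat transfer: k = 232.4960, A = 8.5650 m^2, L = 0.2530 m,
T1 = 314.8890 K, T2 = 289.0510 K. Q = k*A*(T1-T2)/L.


dT = 25.8380 K
Q = 232.4960 * 8.5650 * 25.8380 / 0.2530 = 203367.3481 W

203367.3481 W


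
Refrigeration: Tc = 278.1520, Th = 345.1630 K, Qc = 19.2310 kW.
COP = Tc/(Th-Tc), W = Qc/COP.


COP = 278.1520 / 67.0110 = 4.1508
W = 19.2310 / 4.1508 = 4.6330 kW

COP = 4.1508, W = 4.6330 kW


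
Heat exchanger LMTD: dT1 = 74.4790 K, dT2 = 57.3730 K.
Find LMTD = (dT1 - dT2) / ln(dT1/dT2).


dT1/dT2 = 1.2982
ln(dT1/dT2) = 0.2609
LMTD = 17.1060 / 0.2609 = 65.5544 K

65.5544 K


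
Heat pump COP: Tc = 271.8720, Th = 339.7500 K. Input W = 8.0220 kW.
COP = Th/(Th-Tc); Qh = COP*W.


COP = 339.7500 / 67.8780 = 5.0053
Qh = 5.0053 * 8.0220 = 40.1525 kW

COP = 5.0053, Qh = 40.1525 kW


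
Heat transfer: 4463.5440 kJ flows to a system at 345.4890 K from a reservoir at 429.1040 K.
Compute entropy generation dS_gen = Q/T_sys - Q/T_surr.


dS_sys = 4463.5440/345.4890 = 12.9195 kJ/K
dS_surr = -4463.5440/429.1040 = -10.4020 kJ/K
dS_gen = 12.9195 - 10.4020 = 2.5175 kJ/K (irreversible)

dS_gen = 2.5175 kJ/K, irreversible


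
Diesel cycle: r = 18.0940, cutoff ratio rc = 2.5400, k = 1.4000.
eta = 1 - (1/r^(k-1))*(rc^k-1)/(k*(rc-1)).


r^(k-1) = 3.1843
rc^k = 3.6878
eta = 0.6085 = 60.8498%

60.8498%


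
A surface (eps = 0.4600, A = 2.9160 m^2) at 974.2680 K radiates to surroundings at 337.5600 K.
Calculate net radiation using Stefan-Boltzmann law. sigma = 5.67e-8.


T^4 = 9.0098e+11
Tsurr^4 = 1.2984e+10
Q = 0.4600 * 5.67e-8 * 2.9160 * 8.8799e+11 = 67536.4252 W

67536.4252 W
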